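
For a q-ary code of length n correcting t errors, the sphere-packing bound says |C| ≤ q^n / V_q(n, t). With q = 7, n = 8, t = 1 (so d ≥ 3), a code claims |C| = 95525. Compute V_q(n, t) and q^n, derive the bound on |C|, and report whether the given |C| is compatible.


V_q(n, t) = 49, q^n = 5764801, Hamming bound = 117649, |C| = 95525 ≤ bound (satisfied).

Step 1: Compute V_q(n, t) = Σ_{j=0}^1 C(n, j) (q−1)^j.
  j = 0: C(8,0)·(6)^0 = 1·1 = 1.
  j = 1: C(8,1)·(6)^1 = 8·6 = 48.
  V_q(n, t) = 1 + 48 = 49.
Step 2: q^n = 7^8 = 5764801.
Step 3: Hamming bound ⌊q^n / V_q(n,t)⌋ = ⌊5764801/49⌋ = 117649.
Step 4: Compare |C| = 95525 to 117649: satisfied.
The claimed |C| lies below the Hamming bound.


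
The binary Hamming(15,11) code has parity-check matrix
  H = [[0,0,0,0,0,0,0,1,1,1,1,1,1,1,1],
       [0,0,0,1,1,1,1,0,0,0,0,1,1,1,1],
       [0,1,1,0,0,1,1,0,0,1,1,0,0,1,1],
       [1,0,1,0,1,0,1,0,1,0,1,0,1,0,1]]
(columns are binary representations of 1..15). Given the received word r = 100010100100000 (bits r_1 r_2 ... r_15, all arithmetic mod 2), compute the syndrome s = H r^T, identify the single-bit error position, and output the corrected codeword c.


s = (1, 0, 0, 1)^T, error position = 9, corrected codeword c = 100010101100000

Compute s = H r^T mod 2 one row at a time:
  s_1 = 0 + 0 + 1 + 0 + 0 + 0 + 0 + 0 = 1 ≡ 1 (mod 2).
  s_2 = 0 + 1 + 0 + 1 + 0 + 0 + 0 + 0 = 2 ≡ 0 (mod 2).
  s_3 = 0 + 0 + 0 + 1 + 1 + 0 + 0 + 0 = 2 ≡ 0 (mod 2).
  s_4 = 1 + 0 + 1 + 1 + 0 + 0 + 0 + 0 = 3 ≡ 1 (mod 2).
s = (1, 0, 0, 1)^T — this equals column 9 of H (binary 1001), so error is at position 9.
Correct: flip bit 9 of r = 100010100100000 to get c = 100010101100000.


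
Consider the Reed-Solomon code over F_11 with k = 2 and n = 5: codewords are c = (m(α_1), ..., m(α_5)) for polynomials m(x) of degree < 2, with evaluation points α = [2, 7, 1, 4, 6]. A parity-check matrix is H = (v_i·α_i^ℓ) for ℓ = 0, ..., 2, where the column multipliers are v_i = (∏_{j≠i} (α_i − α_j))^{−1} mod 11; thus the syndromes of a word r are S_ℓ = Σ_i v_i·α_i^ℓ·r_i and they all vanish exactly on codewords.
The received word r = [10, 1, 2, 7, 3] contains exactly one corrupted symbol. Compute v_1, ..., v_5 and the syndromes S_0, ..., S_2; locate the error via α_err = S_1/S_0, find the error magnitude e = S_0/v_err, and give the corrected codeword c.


S = (8, 5, 10), error at position 1, error magnitude e = 10, c = [0, 1, 2, 7, 3].

Step 1: column multipliers v_i = (∏_{j≠i}(α_i − α_j))^{−1} mod 11.
  i = 1 (α = 2): (2−7)(2−1)(2−4)(2−6) = (−5)·1·(−2)·(−4) = −40 ≡ 4, so v_1 = 4^{−1} = 3 (mod 11).
  i = 2 (α = 7): (7−2)(7−1)(7−4)(7−6) = 5·6·3·1 = 90 ≡ 2, so v_2 = 2^{−1} = 6 (mod 11).
  i = 3 (α = 1): (1−2)(1−7)(1−4)(1−6) = (−1)·(−6)·(−3)·(−5) = 90 ≡ 2, so v_3 = 2^{−1} = 6 (mod 11).
  i = 4 (α = 4): (4−2)(4−7)(4−1)(4−6) = 2·(−3)·3·(−2) = 36 ≡ 3, so v_4 = 3^{−1} = 4 (mod 11).
  i = 5 (α = 6): (6−2)(6−7)(6−1)(6−4) = 4·(−1)·5·2 = −40 ≡ 4, so v_5 = 4^{−1} = 3 (mod 11).
  v = [3, 6, 6, 4, 3].
Step 2: syndromes of r = [10, 1, 2, 7, 3] (all sums mod 11).
  S_0 = Σ v_i r_i = 3·10 + 6·1 + 6·2 + 4·7 + 3·3 = 85 ≡ 8.
  S_1 = Σ v_i α_i r_i = 3·2·10 + 6·7·1 + 6·1·2 + 4·4·7 + 3·6·3 = 280 ≡ 5.
  α_i^2 mod 11 = [4, 5, 1, 5, 3].
  S_2 = Σ v_i α_i^2 r_i = 3·4·10 + 6·5·1 + 6·1·2 + 4·5·7 + 3·3·3 = 329 ≡ 10.
  S = (8, 5, 10) ≠ 0, so r is not a codeword (an error is present).
Step 3: locate the error. For a single error e at position i, S_ℓ = v_i·e·α_i^ℓ, so α_err = S_1/S_0.
  S_0^{−1} = 8^{−1} = 7 (mod 11), so α_err = 5·7 = 35 ≡ 2 = α_1. Error position i = 1.
  Consistency check: S_2/S_1 = 10·9 = 90 ≡ 2 = α_err ✓ (single-error assumption holds).
Step 4: error magnitude e = S_0/v_1 = S_0·∏_{j≠1}(α_1 − α_j) = 8·4 = 32 ≡ 10 (mod 11).
Step 5: correct position 1: c_1 = r_1 − e = 10 − 10 ≡ 0 (mod 11). Hence c = [0, 1, 2, 7, 3].
  Check: interpolating c through the α_i gives m(x) = 4 + 9·x (degree < 2) with m(α_i) = c_i for every i, so c is indeed a codeword.


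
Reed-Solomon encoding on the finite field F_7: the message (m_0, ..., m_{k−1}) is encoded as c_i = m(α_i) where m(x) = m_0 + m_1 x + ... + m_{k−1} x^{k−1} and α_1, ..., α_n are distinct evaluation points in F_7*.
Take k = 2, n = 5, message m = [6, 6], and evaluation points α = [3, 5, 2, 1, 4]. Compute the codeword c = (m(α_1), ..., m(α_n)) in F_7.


c = [3, 1, 4, 5, 2]

Message polynomial: m(x) = 6 + 6·x (mod 7).
For each evaluation point α_i, compute m(α_i) mod 7:
  α_1 = 3: Horner steps 6 → 3, so m(3) = 3.
  α_2 = 5: Horner steps 6 → 1, so m(5) = 1.
  α_3 = 2: Horner steps 6 → 4, so m(2) = 4.
  α_4 = 1: Horner steps 6 → 5, so m(1) = 5.
  α_5 = 4: Horner steps 6 → 2, so m(4) = 2.
Codeword c = [3, 1, 4, 5, 2] ∈ F_7^5.


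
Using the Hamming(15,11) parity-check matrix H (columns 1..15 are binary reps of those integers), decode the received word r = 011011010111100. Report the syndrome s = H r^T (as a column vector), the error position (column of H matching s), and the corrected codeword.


s = (1, 0, 1, 0)^T, error position = 10, corrected codeword c = 011011010011100

Compute s = H r^T mod 2 one row at a time:
  s_1 = 1 + 0 + 1 + 1 + 1 + 1 + 0 + 0 = 5 ≡ 1 (mod 2).
  s_2 = 0 + 1 + 1 + 0 + 1 + 1 + 0 + 0 = 4 ≡ 0 (mod 2).
  s_3 = 1 + 1 + 1 + 0 + 1 + 1 + 0 + 0 = 5 ≡ 1 (mod 2).
  s_4 = 0 + 1 + 1 + 0 + 0 + 1 + 1 + 0 = 4 ≡ 0 (mod 2).
s = (1, 0, 1, 0)^T — this equals column 10 of H (binary 1010), so error is at position 10.
Correct: flip bit 10 of r = 011011010111100 to get c = 011011010011100.


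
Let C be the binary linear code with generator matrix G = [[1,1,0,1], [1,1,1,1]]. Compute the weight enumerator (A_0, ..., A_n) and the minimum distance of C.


Weight distribution: A_0 = 1, A_1 = 1, A_3 = 1, A_4 = 1. Minimum distance d = 1.

Enumerate all 2^2 = 4 messages m ∈ F_2^2.
For each, compute codeword c = mG in F_2^4, then tally its weight.
  m = 00 → c = 0000, weight = 0.
  m = 10 → c = 1101, weight = 3.
  m = 01 → c = 1111, weight = 4.
  m = 11 → c = 0010, weight = 1.
Tally weights:
  weight 0: 1 codewords.
  weight 1: 1 codewords.
  weight 3: 1 codewords.
  weight 4: 1 codewords.
Minimum distance d = smallest w > 0 with A_w > 0 = 1.
Sanity: Σ A_w = 4 = 2^2 = 4 ✓.


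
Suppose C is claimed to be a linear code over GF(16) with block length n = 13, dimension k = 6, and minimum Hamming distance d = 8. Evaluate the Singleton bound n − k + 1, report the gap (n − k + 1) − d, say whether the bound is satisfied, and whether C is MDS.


Singleton RHS = n − k + 1 = 8, slack = 0, bound satisfied, MDS.

Singleton bound: d ≤ n − k + 1.
Here n = 13, k = 6, so n − k + 1 = 8.
Given d = 8, check d ≤ 8: YES.
Slack = (n − k + 1) − d = 0.
The code is MDS (slack = 0).
Description: the claimed parameters are [13, 6, 8]_16; such a code would be MDS (meets Singleton bound).


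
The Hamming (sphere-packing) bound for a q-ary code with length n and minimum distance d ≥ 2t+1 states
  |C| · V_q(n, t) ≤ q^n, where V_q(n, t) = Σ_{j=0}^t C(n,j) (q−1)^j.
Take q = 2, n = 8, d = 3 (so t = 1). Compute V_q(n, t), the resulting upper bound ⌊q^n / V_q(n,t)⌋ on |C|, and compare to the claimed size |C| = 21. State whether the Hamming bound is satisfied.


V_q(n, t) = 9, q^n = 256, Hamming bound = 28, |C| = 21 ≤ bound (satisfied).

Step 1: Compute V_q(n, t) = Σ_{j=0}^1 C(n, j) (q−1)^j.
  j = 0: C(8,0)·(1)^0 = 1·1 = 1.
  j = 1: C(8,1)·(1)^1 = 8·1 = 8.
  V_q(n, t) = 1 + 8 = 9.
Step 2: q^n = 2^8 = 256.
Step 3: Hamming bound ⌊q^n / V_q(n,t)⌋ = ⌊256/9⌋ = 28.
Step 4: Compare |C| = 21 to 28: satisfied.
The claimed |C| lies below the Hamming bound.


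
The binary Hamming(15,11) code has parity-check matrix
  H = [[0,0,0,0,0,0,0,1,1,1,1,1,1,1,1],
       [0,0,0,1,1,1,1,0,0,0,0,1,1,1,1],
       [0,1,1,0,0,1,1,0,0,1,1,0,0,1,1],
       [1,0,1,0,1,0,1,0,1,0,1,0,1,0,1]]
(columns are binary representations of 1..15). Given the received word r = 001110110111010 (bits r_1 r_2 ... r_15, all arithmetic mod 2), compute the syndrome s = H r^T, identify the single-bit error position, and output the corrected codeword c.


s = (1, 1, 1, 0)^T, error position = 14, corrected codeword c = 001110110111000

Compute s = H r^T mod 2 one row at a time:
  s_1 = 1 + 0 + 1 + 1 + 1 + 0 + 1 + 0 = 5 ≡ 1 (mod 2).
  s_2 = 1 + 1 + 0 + 1 + 1 + 0 + 1 + 0 = 5 ≡ 1 (mod 2).
  s_3 = 0 + 1 + 0 + 1 + 1 + 1 + 1 + 0 = 5 ≡ 1 (mod 2).
  s_4 = 0 + 1 + 1 + 1 + 0 + 1 + 0 + 0 = 4 ≡ 0 (mod 2).
s = (1, 1, 1, 0)^T — this equals column 14 of H (binary 1110), so error is at position 14.
Correct: flip bit 14 of r = 001110110111010 to get c = 001110110111000.


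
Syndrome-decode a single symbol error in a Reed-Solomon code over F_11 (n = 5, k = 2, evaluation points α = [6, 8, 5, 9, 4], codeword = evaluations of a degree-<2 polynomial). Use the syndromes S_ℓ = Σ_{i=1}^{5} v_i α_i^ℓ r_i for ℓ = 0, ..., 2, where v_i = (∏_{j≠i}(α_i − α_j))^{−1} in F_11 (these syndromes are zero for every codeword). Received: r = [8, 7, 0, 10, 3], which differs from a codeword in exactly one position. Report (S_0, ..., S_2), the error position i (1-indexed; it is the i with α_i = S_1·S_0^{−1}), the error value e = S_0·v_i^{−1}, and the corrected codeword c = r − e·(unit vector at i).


S = (3, 2, 5), error at position 2, error magnitude e = 5, c = [8, 2, 0, 10, 3].

Step 1: column multipliers v_i = (∏_{j≠i}(α_i − α_j))^{−1} mod 11.
  i = 1 (α = 6): (6−8)(6−5)(6−9)(6−4) = (−2)·1·(−3)·2 = 12 ≡ 1, so v_1 = 1^{−1} = 1 (mod 11).
  i = 2 (α = 8): (8−6)(8−5)(8−9)(8−4) = 2·3·(−1)·4 = −24 ≡ 9, so v_2 = 9^{−1} = 5 (mod 11).
  i = 3 (α = 5): (5−6)(5−8)(5−9)(5−4) = (−1)·(−3)·(−4)·1 = −12 ≡ 10, so v_3 = 10^{−1} = 10 (mod 11).
  i = 4 (α = 9): (9−6)(9−8)(9−5)(9−4) = 3·1·4·5 = 60 ≡ 5, so v_4 = 5^{−1} = 9 (mod 11).
  i = 5 (α = 4): (4−6)(4−8)(4−5)(4−9) = (−2)·(−4)·(−1)·(−5) = 40 ≡ 7, so v_5 = 7^{−1} = 8 (mod 11).
  v = [1, 5, 10, 9, 8].
Step 2: syndromes of r = [8, 7, 0, 10, 3] (all sums mod 11).
  S_0 = Σ v_i r_i = 1·8 + 5·7 + 10·0 + 9·10 + 8·3 = 157 ≡ 3.
  S_1 = Σ v_i α_i r_i = 1·6·8 + 5·8·7 + 10·5·0 + 9·9·10 + 8·4·3 = 1234 ≡ 2.
  α_i^2 mod 11 = [3, 9, 3, 4, 5].
  S_2 = Σ v_i α_i^2 r_i = 1·3·8 + 5·9·7 + 10·3·0 + 9·4·10 + 8·5·3 = 819 ≡ 5.
  S = (3, 2, 5) ≠ 0, so r is not a codeword (an error is present).
Step 3: locate the error. For a single error e at position i, S_ℓ = v_i·e·α_i^ℓ, so α_err = S_1/S_0.
  S_0^{−1} = 3^{−1} = 4 (mod 11), so α_err = 2·4 = 8 ≡ 8 = α_2. Error position i = 2.
  Consistency check: S_2/S_1 = 5·6 = 30 ≡ 8 = α_err ✓ (single-error assumption holds).
Step 4: error magnitude e = S_0/v_2 = S_0·∏_{j≠2}(α_2 − α_j) = 3·9 = 27 ≡ 5 (mod 11).
Step 5: correct position 2: c_2 = r_2 − e = 7 − 5 ≡ 2 (mod 11). Hence c = [8, 2, 0, 10, 3].
  Check: interpolating c through the α_i gives m(x) = 4 + 8·x (degree < 2) with m(α_i) = c_i for every i, so c is indeed a codeword.


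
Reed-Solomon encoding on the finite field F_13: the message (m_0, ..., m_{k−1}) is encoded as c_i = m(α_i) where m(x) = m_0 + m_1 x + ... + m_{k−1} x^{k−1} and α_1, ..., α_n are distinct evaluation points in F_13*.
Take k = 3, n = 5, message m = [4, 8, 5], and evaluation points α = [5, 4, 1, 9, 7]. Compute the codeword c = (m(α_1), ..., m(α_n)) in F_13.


c = [0, 12, 4, 0, 6]

Message polynomial: m(x) = 4 + 8·x + 5·x^2 (mod 13).
For each evaluation point α_i, compute m(α_i) mod 13:
  α_1 = 5: Horner steps 5 → 7 → 0, so m(5) = 0.
  α_2 = 4: Horner steps 5 → 2 → 12, so m(4) = 12.
  α_3 = 1: Horner steps 5 → 0 → 4, so m(1) = 4.
  α_4 = 9: Horner steps 5 → 1 → 0, so m(9) = 0.
  α_5 = 7: Horner steps 5 → 4 → 6, so m(7) = 6.
Codeword c = [0, 12, 4, 0, 6] ∈ F_13^5.


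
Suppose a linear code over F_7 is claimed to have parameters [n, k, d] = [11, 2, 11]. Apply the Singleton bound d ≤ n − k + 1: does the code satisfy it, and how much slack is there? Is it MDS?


Singleton RHS = n − k + 1 = 10, slack = -1, bound violated (no such code; not MDS).

Singleton bound: d ≤ n − k + 1.
Here n = 11, k = 2, so n − k + 1 = 10.
Given d = 11, check d ≤ 10: NO.
Slack = (n − k + 1) − d = -1.
The slack is negative: d = 11 exceeds n − k + 1 = 10 by 1, so the Singleton bound is violated and no linear [11, 2, 11]_7 code can exist. In particular it is not MDS (MDS requires d = n − k + 1 exactly).
Description: the claimed parameters are [11, 2, 11]_7; such a code would be impossible (violates the Singleton bound).


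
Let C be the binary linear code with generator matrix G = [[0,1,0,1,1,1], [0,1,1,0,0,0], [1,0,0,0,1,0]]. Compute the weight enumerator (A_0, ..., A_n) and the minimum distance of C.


Weight distribution: A_0 = 1, A_2 = 2, A_4 = 5. Minimum distance d = 2.

Enumerate all 2^3 = 8 messages m ∈ F_2^3.
For each, compute codeword c = mG in F_2^6, then tally its weight.
  m = 000 → c = 000000, weight = 0.
  m = 100 → c = 010111, weight = 4.
  m = 010 → c = 011000, weight = 2.
  m = 110 → c = 001111, weight = 4.
  m = 001 → c = 100010, weight = 2.
  m = 101 → c = 110101, weight = 4.
  m = 011 → c = 111010, weight = 4.
  m = 111 → c = 101101, weight = 4.
Tally weights:
  weight 0: 1 codewords.
  weight 2: 2 codewords.
  weight 4: 5 codewords.
Minimum distance d = smallest w > 0 with A_w > 0 = 2.
Sanity: Σ A_w = 8 = 2^3 = 8 ✓.


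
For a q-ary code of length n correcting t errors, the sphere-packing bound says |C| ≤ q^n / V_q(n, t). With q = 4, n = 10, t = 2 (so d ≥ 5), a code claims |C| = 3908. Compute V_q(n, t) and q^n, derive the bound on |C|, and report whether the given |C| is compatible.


V_q(n, t) = 436, q^n = 1048576, Hamming bound = 2404, |C| = 3908 > bound (violated).

Step 1: Compute V_q(n, t) = Σ_{j=0}^2 C(n, j) (q−1)^j.
  j = 0: C(10,0)·(3)^0 = 1·1 = 1.
  j = 1: C(10,1)·(3)^1 = 10·3 = 30.
  j = 2: C(10,2)·(3)^2 = 45·9 = 405.
  V_q(n, t) = 1 + 30 + 405 = 436.
Step 2: q^n = 4^10 = 1048576.
Step 3: Hamming bound ⌊q^n / V_q(n,t)⌋ = ⌊1048576/436⌋ = 2404.
Step 4: Compare |C| = 3908 to 2404: violated.
The claimed |C| lies above the Hamming bound, so no 4-ary code of length 10 with d ≥ 5 can have 3908 codewords.


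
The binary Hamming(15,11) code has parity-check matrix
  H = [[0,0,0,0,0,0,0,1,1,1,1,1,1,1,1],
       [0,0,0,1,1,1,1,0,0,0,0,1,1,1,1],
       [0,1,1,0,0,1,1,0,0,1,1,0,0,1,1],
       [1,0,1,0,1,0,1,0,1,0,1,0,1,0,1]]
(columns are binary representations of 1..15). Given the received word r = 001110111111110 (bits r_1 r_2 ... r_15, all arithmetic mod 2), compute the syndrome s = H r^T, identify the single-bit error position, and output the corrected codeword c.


s = (1, 0, 1, 0)^T, error position = 10, corrected codeword c = 001110111011110

Compute s = H r^T mod 2 one row at a time:
  s_1 = 1 + 1 + 1 + 1 + 1 + 1 + 1 + 0 = 7 ≡ 1 (mod 2).
  s_2 = 1 + 1 + 0 + 1 + 1 + 1 + 1 + 0 = 6 ≡ 0 (mod 2).
  s_3 = 0 + 1 + 0 + 1 + 1 + 1 + 1 + 0 = 5 ≡ 1 (mod 2).
  s_4 = 0 + 1 + 1 + 1 + 1 + 1 + 1 + 0 = 6 ≡ 0 (mod 2).
s = (1, 0, 1, 0)^T — this equals column 10 of H (binary 1010), so error is at position 10.
Correct: flip bit 10 of r = 001110111111110 to get c = 001110111011110.


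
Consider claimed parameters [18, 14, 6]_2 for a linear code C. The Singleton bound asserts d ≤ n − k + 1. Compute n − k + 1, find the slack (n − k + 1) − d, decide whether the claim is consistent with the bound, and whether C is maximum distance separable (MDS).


Singleton RHS = n − k + 1 = 5, slack = -1, bound violated (no such code; not MDS).

Singleton bound: d ≤ n − k + 1.
Here n = 18, k = 14, so n − k + 1 = 5.
Given d = 6, check d ≤ 5: NO.
Slack = (n − k + 1) − d = -1.
The slack is negative: d = 6 exceeds n − k + 1 = 5 by 1, so the Singleton bound is violated and no linear [18, 14, 6]_2 code can exist. In particular it is not MDS (MDS requires d = n − k + 1 exactly).
Description: the claimed parameters are [18, 14, 6]_2; such a code would be impossible (violates the Singleton bound).


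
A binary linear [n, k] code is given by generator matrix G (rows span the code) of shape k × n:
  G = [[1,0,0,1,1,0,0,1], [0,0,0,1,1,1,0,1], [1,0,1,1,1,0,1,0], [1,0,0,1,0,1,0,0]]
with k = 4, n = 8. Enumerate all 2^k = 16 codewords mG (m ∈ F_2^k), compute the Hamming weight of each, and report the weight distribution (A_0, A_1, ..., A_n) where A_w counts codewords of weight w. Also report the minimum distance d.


Weight distribution: A_0 = 1, A_1 = 1, A_2 = 1, A_3 = 4, A_4 = 5, A_5 = 3, A_6 = 1. Minimum distance d = 1.

Enumerate all 2^4 = 16 messages m ∈ F_2^4.
For each, compute codeword c = mG in F_2^8, then tally its weight.
  m = 0000 → c = 00000000, weight = 0.
  m = 1000 → c = 10011001, weight = 4.
  m = 0100 → c = 00011101, weight = 4.
  m = 1100 → c = 10000100, weight = 2.
  m = 0010 → c = 10111010, weight = 5.
  m = 1010 → c = 00100011, weight = 3.
  m = 0110 → c = 10100111, weight = 5.
  m = 1110 → c = 00111110, weight = 5.
  m = 0001 → c = 10010100, weight = 3.
  m = 1001 → c = 00001101, weight = 3.
  m = 0101 → c = 10001001, weight = 3.
  m = 1101 → c = 00010000, weight = 1.
  m = 0011 → c = 00101110, weight = 4.
  m = 1011 → c = 10110111, weight = 6.
  m = 0111 → c = 00110011, weight = 4.
  m = 1111 → c = 10101010, weight = 4.
Tally weights:
  weight 0: 1 codewords.
  weight 1: 1 codewords.
  weight 2: 1 codewords.
  weight 3: 4 codewords.
  weight 4: 5 codewords.
  weight 5: 3 codewords.
  weight 6: 1 codewords.
Minimum distance d = smallest w > 0 with A_w > 0 = 1.
Sanity: Σ A_w = 16 = 2^4 = 16 ✓.


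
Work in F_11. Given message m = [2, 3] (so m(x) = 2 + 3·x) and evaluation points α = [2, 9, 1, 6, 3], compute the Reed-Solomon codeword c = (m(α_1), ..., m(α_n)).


c = [8, 7, 5, 9, 0]

Message polynomial: m(x) = 2 + 3·x (mod 11).
For each evaluation point α_i, compute m(α_i) mod 11:
  α_1 = 2: Horner steps 3 → 8, so m(2) = 8.
  α_2 = 9: Horner steps 3 → 7, so m(9) = 7.
  α_3 = 1: Horner steps 3 → 5, so m(1) = 5.
  α_4 = 6: Horner steps 3 → 9, so m(6) = 9.
  α_5 = 3: Horner steps 3 → 0, so m(3) = 0.
Codeword c = [8, 7, 5, 9, 0] ∈ F_11^5.


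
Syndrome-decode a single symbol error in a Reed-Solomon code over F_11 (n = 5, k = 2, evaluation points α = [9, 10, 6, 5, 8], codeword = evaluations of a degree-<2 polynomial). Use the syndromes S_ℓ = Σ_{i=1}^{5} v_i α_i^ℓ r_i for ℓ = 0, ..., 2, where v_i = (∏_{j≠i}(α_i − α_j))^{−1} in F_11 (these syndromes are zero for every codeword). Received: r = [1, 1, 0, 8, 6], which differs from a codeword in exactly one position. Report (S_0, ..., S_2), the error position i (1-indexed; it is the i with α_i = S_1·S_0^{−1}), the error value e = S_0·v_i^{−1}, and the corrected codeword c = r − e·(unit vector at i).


S = (8, 6, 10), error at position 1, error magnitude e = 3, c = [9, 1, 0, 8, 6].

Step 1: column multipliers v_i = (∏_{j≠i}(α_i − α_j))^{−1} mod 11.
  i = 1 (α = 9): (9−10)(9−6)(9−5)(9−8) = (−1)·3·4·1 = −12 ≡ 10, so v_1 = 10^{−1} = 10 (mod 11).
  i = 2 (α = 10): (10−9)(10−6)(10−5)(10−8) = 1·4·5·2 = 40 ≡ 7, so v_2 = 7^{−1} = 8 (mod 11).
  i = 3 (α = 6): (6−9)(6−10)(6−5)(6−8) = (−3)·(−4)·1·(−2) = −24 ≡ 9, so v_3 = 9^{−1} = 5 (mod 11).
  i = 4 (α = 5): (5−9)(5−10)(5−6)(5−8) = (−4)·(−5)·(−1)·(−3) = 60 ≡ 5, so v_4 = 5^{−1} = 9 (mod 11).
  i = 5 (α = 8): (8−9)(8−10)(8−6)(8−5) = (−1)·(−2)·2·3 = 12 ≡ 1, so v_5 = 1^{−1} = 1 (mod 11).
  v = [10, 8, 5, 9, 1].
Step 2: syndromes of r = [1, 1, 0, 8, 6] (all sums mod 11).
  S_0 = Σ v_i r_i = 10·1 + 8·1 + 5·0 + 9·8 + 1·6 = 96 ≡ 8.
  S_1 = Σ v_i α_i r_i = 10·9·1 + 8·10·1 + 5·6·0 + 9·5·8 + 1·8·6 = 578 ≡ 6.
  α_i^2 mod 11 = [4, 1, 3, 3, 9].
  S_2 = Σ v_i α_i^2 r_i = 10·4·1 + 8·1·1 + 5·3·0 + 9·3·8 + 1·9·6 = 318 ≡ 10.
  S = (8, 6, 10) ≠ 0, so r is not a codeword (an error is present).
Step 3: locate the error. For a single error e at position i, S_ℓ = v_i·e·α_i^ℓ, so α_err = S_1/S_0.
  S_0^{−1} = 8^{−1} = 7 (mod 11), so α_err = 6·7 = 42 ≡ 9 = α_1. Error position i = 1.
  Consistency check: S_2/S_1 = 10·2 = 20 ≡ 9 = α_err ✓ (single-error assumption holds).
Step 4: error magnitude e = S_0/v_1 = S_0·∏_{j≠1}(α_1 − α_j) = 8·10 = 80 ≡ 3 (mod 11).
Step 5: correct position 1: c_1 = r_1 − e = 1 − 3 ≡ 9 (mod 11). Hence c = [9, 1, 0, 8, 6].
  Check: interpolating c through the α_i gives m(x) = 4 + 3·x (degree < 2) with m(α_i) = c_i for every i, so c is indeed a codeword.


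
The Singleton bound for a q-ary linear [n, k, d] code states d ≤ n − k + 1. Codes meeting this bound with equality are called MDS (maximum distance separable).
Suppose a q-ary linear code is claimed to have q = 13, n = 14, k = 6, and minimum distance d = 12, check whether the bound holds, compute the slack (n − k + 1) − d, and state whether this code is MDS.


Singleton RHS = n − k + 1 = 9, slack = -3, bound violated (no such code; not MDS).

Singleton bound: d ≤ n − k + 1.
Here n = 14, k = 6, so n − k + 1 = 9.
Given d = 12, check d ≤ 9: NO.
Slack = (n − k + 1) − d = -3.
The slack is negative: d = 12 exceeds n − k + 1 = 9 by 3, so the Singleton bound is violated and no linear [14, 6, 12]_13 code can exist. In particular it is not MDS (MDS requires d = n − k + 1 exactly).
Description: the claimed parameters are [14, 6, 12]_13; such a code would be impossible (violates the Singleton bound).


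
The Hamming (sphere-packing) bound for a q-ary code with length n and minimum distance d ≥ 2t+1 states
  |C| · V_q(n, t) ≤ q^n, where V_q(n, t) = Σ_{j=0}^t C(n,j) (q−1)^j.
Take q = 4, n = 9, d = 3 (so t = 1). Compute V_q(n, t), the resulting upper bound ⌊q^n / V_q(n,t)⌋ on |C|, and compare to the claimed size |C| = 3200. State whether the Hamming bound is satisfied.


V_q(n, t) = 28, q^n = 262144, Hamming bound = 9362, |C| = 3200 ≤ bound (satisfied).

Step 1: Compute V_q(n, t) = Σ_{j=0}^1 C(n, j) (q−1)^j.
  j = 0: C(9,0)·(3)^0 = 1·1 = 1.
  j = 1: C(9,1)·(3)^1 = 9·3 = 27.
  V_q(n, t) = 1 + 27 = 28.
Step 2: q^n = 4^9 = 262144.
Step 3: Hamming bound ⌊q^n / V_q(n,t)⌋ = ⌊262144/28⌋ = 9362.
Step 4: Compare |C| = 3200 to 9362: satisfied.
The claimed |C| lies below the Hamming bound.


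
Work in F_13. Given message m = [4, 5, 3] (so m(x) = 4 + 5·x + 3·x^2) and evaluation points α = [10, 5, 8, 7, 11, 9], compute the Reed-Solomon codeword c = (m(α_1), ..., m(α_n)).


c = [3, 0, 2, 4, 6, 6]

Message polynomial: m(x) = 4 + 5·x + 3·x^2 (mod 13).
For each evaluation point α_i, compute m(α_i) mod 13:
  α_1 = 10: Horner steps 3 → 9 → 3, so m(10) = 3.
  α_2 = 5: Horner steps 3 → 7 → 0, so m(5) = 0.
  α_3 = 8: Horner steps 3 → 3 → 2, so m(8) = 2.
  α_4 = 7: Horner steps 3 → 0 → 4, so m(7) = 4.
  α_5 = 11: Horner steps 3 → 12 → 6, so m(11) = 6.
  α_6 = 9: Horner steps 3 → 6 → 6, so m(9) = 6.
Codeword c = [3, 0, 2, 4, 6, 6] ∈ F_13^6.


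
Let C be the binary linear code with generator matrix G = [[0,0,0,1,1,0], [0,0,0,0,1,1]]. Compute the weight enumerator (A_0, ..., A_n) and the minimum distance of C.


Weight distribution: A_0 = 1, A_2 = 3. Minimum distance d = 2.

Enumerate all 2^2 = 4 messages m ∈ F_2^2.
For each, compute codeword c = mG in F_2^6, then tally its weight.
  m = 00 → c = 000000, weight = 0.
  m = 10 → c = 000110, weight = 2.
  m = 01 → c = 000011, weight = 2.
  m = 11 → c = 000101, weight = 2.
Tally weights:
  weight 0: 1 codewords.
  weight 2: 3 codewords.
Minimum distance d = smallest w > 0 with A_w > 0 = 2.
Sanity: Σ A_w = 4 = 2^2 = 4 ✓.


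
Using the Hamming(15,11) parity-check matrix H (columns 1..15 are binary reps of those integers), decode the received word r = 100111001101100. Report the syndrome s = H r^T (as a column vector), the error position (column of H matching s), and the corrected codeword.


s = (0, 1, 0, 0)^T, error position = 4, corrected codeword c = 100011001101100

Compute s = H r^T mod 2 one row at a time:
  s_1 = 0 + 1 + 1 + 0 + 1 + 1 + 0 + 0 = 4 ≡ 0 (mod 2).
  s_2 = 1 + 1 + 1 + 0 + 1 + 1 + 0 + 0 = 5 ≡ 1 (mod 2).
  s_3 = 0 + 0 + 1 + 0 + 1 + 0 + 0 + 0 = 2 ≡ 0 (mod 2).
  s_4 = 1 + 0 + 1 + 0 + 1 + 0 + 1 + 0 = 4 ≡ 0 (mod 2).
s = (0, 1, 0, 0)^T — this equals column 4 of H (binary 0100), so error is at position 4.
Correct: flip bit 4 of r = 100111001101100 to get c = 100011001101100.


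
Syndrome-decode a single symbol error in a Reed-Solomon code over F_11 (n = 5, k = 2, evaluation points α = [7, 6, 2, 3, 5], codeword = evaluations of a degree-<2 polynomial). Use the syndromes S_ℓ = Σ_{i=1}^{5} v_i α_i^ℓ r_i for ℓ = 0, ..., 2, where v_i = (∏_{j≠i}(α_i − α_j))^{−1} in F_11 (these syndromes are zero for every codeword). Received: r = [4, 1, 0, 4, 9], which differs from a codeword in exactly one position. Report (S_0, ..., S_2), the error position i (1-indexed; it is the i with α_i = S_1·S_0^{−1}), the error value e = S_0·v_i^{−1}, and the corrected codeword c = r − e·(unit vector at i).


S = (5, 4, 1), error at position 4, error magnitude e = 1, c = [4, 1, 0, 3, 9].

Step 1: column multipliers v_i = (∏_{j≠i}(α_i − α_j))^{−1} mod 11.
  i = 1 (α = 7): (7−6)(7−2)(7−3)(7−5) = 1·5·4·2 = 40 ≡ 7, so v_1 = 7^{−1} = 8 (mod 11).
  i = 2 (α = 6): (6−7)(6−2)(6−3)(6−5) = (−1)·4·3·1 = −12 ≡ 10, so v_2 = 10^{−1} = 10 (mod 11).
  i = 3 (α = 2): (2−7)(2−6)(2−3)(2−5) = (−5)·(−4)·(−1)·(−3) = 60 ≡ 5, so v_3 = 5^{−1} = 9 (mod 11).
  i = 4 (α = 3): (3−7)(3−6)(3−2)(3−5) = (−4)·(−3)·1·(−2) = −24 ≡ 9, so v_4 = 9^{−1} = 5 (mod 11).
  i = 5 (α = 5): (5−7)(5−6)(5−2)(5−3) = (−2)·(−1)·3·2 = 12 ≡ 1, so v_5 = 1^{−1} = 1 (mod 11).
  v = [8, 10, 9, 5, 1].
Step 2: syndromes of r = [4, 1, 0, 4, 9] (all sums mod 11).
  S_0 = Σ v_i r_i = 8·4 + 10·1 + 9·0 + 5·4 + 1·9 = 71 ≡ 5.
  S_1 = Σ v_i α_i r_i = 8·7·4 + 10·6·1 + 9·2·0 + 5·3·4 + 1·5·9 = 389 ≡ 4.
  α_i^2 mod 11 = [5, 3, 4, 9, 3].
  S_2 = Σ v_i α_i^2 r_i = 8·5·4 + 10·3·1 + 9·4·0 + 5·9·4 + 1·3·9 = 397 ≡ 1.
  S = (5, 4, 1) ≠ 0, so r is not a codeword (an error is present).
Step 3: locate the error. For a single error e at position i, S_ℓ = v_i·e·α_i^ℓ, so α_err = S_1/S_0.
  S_0^{−1} = 5^{−1} = 9 (mod 11), so α_err = 4·9 = 36 ≡ 3 = α_4. Error position i = 4.
  Consistency check: S_2/S_1 = 1·3 = 3 ≡ 3 = α_err ✓ (single-error assumption holds).
Step 4: error magnitude e = S_0/v_4 = S_0·∏_{j≠4}(α_4 − α_j) = 5·9 = 45 ≡ 1 (mod 11).
Step 5: correct position 4: c_4 = r_4 − e = 4 − 1 ≡ 3 (mod 11). Hence c = [4, 1, 0, 3, 9].
  Check: interpolating c through the α_i gives m(x) = 5 + 3·x (degree < 2) with m(α_i) = c_i for every i, so c is indeed a codeword.


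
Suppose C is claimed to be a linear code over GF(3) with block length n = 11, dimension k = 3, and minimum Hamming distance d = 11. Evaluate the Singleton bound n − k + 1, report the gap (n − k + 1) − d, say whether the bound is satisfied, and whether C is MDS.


Singleton RHS = n − k + 1 = 9, slack = -2, bound violated (no such code; not MDS).

Singleton bound: d ≤ n − k + 1.
Here n = 11, k = 3, so n − k + 1 = 9.
Given d = 11, check d ≤ 9: NO.
Slack = (n − k + 1) − d = -2.
The slack is negative: d = 11 exceeds n − k + 1 = 9 by 2, so the Singleton bound is violated and no linear [11, 3, 11]_3 code can exist. In particular it is not MDS (MDS requires d = n − k + 1 exactly).
Description: the claimed parameters are [11, 3, 11]_3; such a code would be impossible (violates the Singleton bound).


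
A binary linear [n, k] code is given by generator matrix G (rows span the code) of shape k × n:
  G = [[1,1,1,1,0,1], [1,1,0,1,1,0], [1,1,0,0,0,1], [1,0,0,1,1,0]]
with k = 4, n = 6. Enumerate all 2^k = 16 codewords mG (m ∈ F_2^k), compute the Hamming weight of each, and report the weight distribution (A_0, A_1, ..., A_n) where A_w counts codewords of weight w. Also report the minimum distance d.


Weight distribution: A_0 = 1, A_1 = 1, A_2 = 2, A_3 = 6, A_4 = 5, A_5 = 1. Minimum distance d = 1.

Enumerate all 2^4 = 16 messages m ∈ F_2^4.
For each, compute codeword c = mG in F_2^6, then tally its weight.
  m = 0000 → c = 000000, weight = 0.
  m = 1000 → c = 111101, weight = 5.
  m = 0100 → c = 110110, weight = 4.
  m = 1100 → c = 001011, weight = 3.
  m = 0010 → c = 110001, weight = 3.
  m = 1010 → c = 001100, weight = 2.
  m = 0110 → c = 000111, weight = 3.
  m = 1110 → c = 111010, weight = 4.
  m = 0001 → c = 100110, weight = 3.
  m = 1001 → c = 011011, weight = 4.
  m = 0101 → c = 010000, weight = 1.
  m = 1101 → c = 101101, weight = 4.
  m = 0011 → c = 010111, weight = 4.
  m = 1011 → c = 101010, weight = 3.
  m = 0111 → c = 100001, weight = 2.
  m = 1111 → c = 011100, weight = 3.
Tally weights:
  weight 0: 1 codewords.
  weight 1: 1 codewords.
  weight 2: 2 codewords.
  weight 3: 6 codewords.
  weight 4: 5 codewords.
  weight 5: 1 codewords.
Minimum distance d = smallest w > 0 with A_w > 0 = 1.
Sanity: Σ A_w = 16 = 2^4 = 16 ✓.


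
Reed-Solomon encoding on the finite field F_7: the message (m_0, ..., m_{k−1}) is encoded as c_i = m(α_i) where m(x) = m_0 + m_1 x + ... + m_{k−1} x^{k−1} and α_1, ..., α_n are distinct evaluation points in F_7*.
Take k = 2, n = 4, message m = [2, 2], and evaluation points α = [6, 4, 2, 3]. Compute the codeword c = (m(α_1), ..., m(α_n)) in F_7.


c = [0, 3, 6, 1]

Message polynomial: m(x) = 2 + 2·x (mod 7).
For each evaluation point α_i, compute m(α_i) mod 7:
  α_1 = 6: Horner steps 2 → 0, so m(6) = 0.
  α_2 = 4: Horner steps 2 → 3, so m(4) = 3.
  α_3 = 2: Horner steps 2 → 6, so m(2) = 6.
  α_4 = 3: Horner steps 2 → 1, so m(3) = 1.
Codeword c = [0, 3, 6, 1] ∈ F_7^4.


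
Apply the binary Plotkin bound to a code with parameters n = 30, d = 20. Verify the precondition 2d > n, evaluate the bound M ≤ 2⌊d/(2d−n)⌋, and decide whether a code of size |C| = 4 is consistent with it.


Plotkin bound M ≤ 4; given |C| = 4 ≤ bound (satisfied).

Check applicability: 2d = 40, n = 30.
2d − n = 10 > 0, so Plotkin applies.
Compute d/(2d−n) = 20/10 ≈ 2.0000.
⌊d/(2d−n)⌋ = 2.
Plotkin bound: M ≤ 2·2 = 4.
Given |C| = 4, check: satisfied.
This |C| is at the Plotkin bound.


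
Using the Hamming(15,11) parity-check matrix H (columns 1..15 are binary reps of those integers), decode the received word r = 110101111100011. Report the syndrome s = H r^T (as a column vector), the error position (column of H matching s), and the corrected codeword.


s = (1, 1, 0, 0)^T, error position = 12, corrected codeword c = 110101111101011

Compute s = H r^T mod 2 one row at a time:
  s_1 = 1 + 1 + 1 + 0 + 0 + 0 + 1 + 1 = 5 ≡ 1 (mod 2).
  s_2 = 1 + 0 + 1 + 1 + 0 + 0 + 1 + 1 = 5 ≡ 1 (mod 2).
  s_3 = 1 + 0 + 1 + 1 + 1 + 0 + 1 + 1 = 6 ≡ 0 (mod 2).
  s_4 = 1 + 0 + 0 + 1 + 1 + 0 + 0 + 1 = 4 ≡ 0 (mod 2).
s = (1, 1, 0, 0)^T — this equals column 12 of H (binary 1100), so error is at position 12.
Correct: flip bit 12 of r = 110101111100011 to get c = 110101111101011.


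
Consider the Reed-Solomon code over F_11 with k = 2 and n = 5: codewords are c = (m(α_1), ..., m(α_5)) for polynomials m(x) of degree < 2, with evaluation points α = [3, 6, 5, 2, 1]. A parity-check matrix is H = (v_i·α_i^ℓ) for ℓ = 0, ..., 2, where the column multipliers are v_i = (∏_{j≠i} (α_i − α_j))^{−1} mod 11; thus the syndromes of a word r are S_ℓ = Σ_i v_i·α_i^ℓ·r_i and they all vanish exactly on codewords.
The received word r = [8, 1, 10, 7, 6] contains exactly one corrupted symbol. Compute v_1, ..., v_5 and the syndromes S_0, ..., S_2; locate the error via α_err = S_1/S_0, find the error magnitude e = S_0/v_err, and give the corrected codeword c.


S = (9, 10, 5), error at position 2, error magnitude e = 1, c = [8, 0, 10, 7, 6].

Step 1: column multipliers v_i = (∏_{j≠i}(α_i − α_j))^{−1} mod 11.
  i = 1 (α = 3): (3−6)(3−5)(3−2)(3−1) = (−3)·(−2)·1·2 = 12 ≡ 1, so v_1 = 1^{−1} = 1 (mod 11).
  i = 2 (α = 6): (6−3)(6−5)(6−2)(6−1) = 3·1·4·5 = 60 ≡ 5, so v_2 = 5^{−1} = 9 (mod 11).
  i = 3 (α = 5): (5−3)(5−6)(5−2)(5−1) = 2·(−1)·3·4 = −24 ≡ 9, so v_3 = 9^{−1} = 5 (mod 11).
  i = 4 (α = 2): (2−3)(2−6)(2−5)(2−1) = (−1)·(−4)·(−3)·1 = −12 ≡ 10, so v_4 = 10^{−1} = 10 (mod 11).
  i = 5 (α = 1): (1−3)(1−6)(1−5)(1−2) = (−2)·(−5)·(−4)·(−1) = 40 ≡ 7, so v_5 = 7^{−1} = 8 (mod 11).
  v = [1, 9, 5, 10, 8].
Step 2: syndromes of r = [8, 1, 10, 7, 6] (all sums mod 11).
  S_0 = Σ v_i r_i = 1·8 + 9·1 + 5·10 + 10·7 + 8·6 = 185 ≡ 9.
  S_1 = Σ v_i α_i r_i = 1·3·8 + 9·6·1 + 5·5·10 + 10·2·7 + 8·1·6 = 516 ≡ 10.
  α_i^2 mod 11 = [9, 3, 3, 4, 1].
  S_2 = Σ v_i α_i^2 r_i = 1·9·8 + 9·3·1 + 5·3·10 + 10·4·7 + 8·1·6 = 577 ≡ 5.
  S = (9, 10, 5) ≠ 0, so r is not a codeword (an error is present).
Step 3: locate the error. For a single error e at position i, S_ℓ = v_i·e·α_i^ℓ, so α_err = S_1/S_0.
  S_0^{−1} = 9^{−1} = 5 (mod 11), so α_err = 10·5 = 50 ≡ 6 = α_2. Error position i = 2.
  Consistency check: S_2/S_1 = 5·10 = 50 ≡ 6 = α_err ✓ (single-error assumption holds).
Step 4: error magnitude e = S_0/v_2 = S_0·∏_{j≠2}(α_2 − α_j) = 9·5 = 45 ≡ 1 (mod 11).
Step 5: correct position 2: c_2 = r_2 − e = 1 − 1 ≡ 0 (mod 11). Hence c = [8, 0, 10, 7, 6].
  Check: interpolating c through the α_i gives m(x) = 5 + 1·x (degree < 2) with m(α_i) = c_i for every i, so c is indeed a codeword.


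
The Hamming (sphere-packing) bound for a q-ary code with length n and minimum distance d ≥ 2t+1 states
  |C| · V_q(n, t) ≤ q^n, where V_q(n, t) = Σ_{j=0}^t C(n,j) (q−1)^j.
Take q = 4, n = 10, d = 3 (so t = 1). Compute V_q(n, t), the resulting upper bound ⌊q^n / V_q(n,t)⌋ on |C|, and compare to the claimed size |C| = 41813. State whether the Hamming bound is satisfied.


V_q(n, t) = 31, q^n = 1048576, Hamming bound = 33825, |C| = 41813 > bound (violated).

Step 1: Compute V_q(n, t) = Σ_{j=0}^1 C(n, j) (q−1)^j.
  j = 0: C(10,0)·(3)^0 = 1·1 = 1.
  j = 1: C(10,1)·(3)^1 = 10·3 = 30.
  V_q(n, t) = 1 + 30 = 31.
Step 2: q^n = 4^10 = 1048576.
Step 3: Hamming bound ⌊q^n / V_q(n,t)⌋ = ⌊1048576/31⌋ = 33825.
Step 4: Compare |C| = 41813 to 33825: violated.
The claimed |C| lies above the Hamming bound, so no 4-ary code of length 10 with d ≥ 3 can have 41813 codewords.


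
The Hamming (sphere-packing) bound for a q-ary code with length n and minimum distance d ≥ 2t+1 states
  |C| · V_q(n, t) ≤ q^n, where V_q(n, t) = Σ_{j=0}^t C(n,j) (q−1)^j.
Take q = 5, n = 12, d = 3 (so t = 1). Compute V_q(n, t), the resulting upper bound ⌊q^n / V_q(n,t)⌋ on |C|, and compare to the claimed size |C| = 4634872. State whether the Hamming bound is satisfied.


V_q(n, t) = 49, q^n = 244140625, Hamming bound = 4982461, |C| = 4634872 ≤ bound (satisfied).

Step 1: Compute V_q(n, t) = Σ_{j=0}^1 C(n, j) (q−1)^j.
  j = 0: C(12,0)·(4)^0 = 1·1 = 1.
  j = 1: C(12,1)·(4)^1 = 12·4 = 48.
  V_q(n, t) = 1 + 48 = 49.
Step 2: q^n = 5^12 = 244140625.
Step 3: Hamming bound ⌊q^n / V_q(n,t)⌋ = ⌊244140625/49⌋ = 4982461.
Step 4: Compare |C| = 4634872 to 4982461: satisfied.
The claimed |C| lies below the Hamming bound.


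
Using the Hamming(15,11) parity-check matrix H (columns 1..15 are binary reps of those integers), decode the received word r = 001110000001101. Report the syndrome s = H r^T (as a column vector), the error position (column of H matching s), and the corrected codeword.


s = (1, 1, 0, 0)^T, error position = 12, corrected codeword c = 001110000000101

Compute s = H r^T mod 2 one row at a time:
  s_1 = 0 + 0 + 0 + 0 + 1 + 1 + 0 + 1 = 3 ≡ 1 (mod 2).
  s_2 = 1 + 1 + 0 + 0 + 1 + 1 + 0 + 1 = 5 ≡ 1 (mod 2).
  s_3 = 0 + 1 + 0 + 0 + 0 + 0 + 0 + 1 = 2 ≡ 0 (mod 2).
  s_4 = 0 + 1 + 1 + 0 + 0 + 0 + 1 + 1 = 4 ≡ 0 (mod 2).
s = (1, 1, 0, 0)^T — this equals column 12 of H (binary 1100), so error is at position 12.
Correct: flip bit 12 of r = 001110000001101 to get c = 001110000000101.


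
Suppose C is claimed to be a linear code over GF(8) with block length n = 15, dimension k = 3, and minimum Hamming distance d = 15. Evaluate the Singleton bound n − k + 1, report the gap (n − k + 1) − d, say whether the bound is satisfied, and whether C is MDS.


Singleton RHS = n − k + 1 = 13, slack = -2, bound violated (no such code; not MDS).

Singleton bound: d ≤ n − k + 1.
Here n = 15, k = 3, so n − k + 1 = 13.
Given d = 15, check d ≤ 13: NO.
Slack = (n − k + 1) − d = -2.
The slack is negative: d = 15 exceeds n − k + 1 = 13 by 2, so the Singleton bound is violated and no linear [15, 3, 15]_8 code can exist. In particular it is not MDS (MDS requires d = n − k + 1 exactly).
Description: the claimed parameters are [15, 3, 15]_8; such a code would be impossible (violates the Singleton bound).


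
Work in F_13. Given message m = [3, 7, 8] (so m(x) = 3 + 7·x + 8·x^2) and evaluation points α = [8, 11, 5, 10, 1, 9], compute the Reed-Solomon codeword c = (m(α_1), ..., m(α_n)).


c = [12, 8, 4, 2, 5, 12]

Message polynomial: m(x) = 3 + 7·x + 8·x^2 (mod 13).
For each evaluation point α_i, compute m(α_i) mod 13:
  α_1 = 8: Horner steps 8 → 6 → 12, so m(8) = 12.
  α_2 = 11: Horner steps 8 → 4 → 8, so m(11) = 8.
  α_3 = 5: Horner steps 8 → 8 → 4, so m(5) = 4.
  α_4 = 10: Horner steps 8 → 9 → 2, so m(10) = 2.
  α_5 = 1: Horner steps 8 → 2 → 5, so m(1) = 5.
  α_6 = 9: Horner steps 8 → 1 → 12, so m(9) = 12.
Codeword c = [12, 8, 4, 2, 5, 12] ∈ F_13^6.


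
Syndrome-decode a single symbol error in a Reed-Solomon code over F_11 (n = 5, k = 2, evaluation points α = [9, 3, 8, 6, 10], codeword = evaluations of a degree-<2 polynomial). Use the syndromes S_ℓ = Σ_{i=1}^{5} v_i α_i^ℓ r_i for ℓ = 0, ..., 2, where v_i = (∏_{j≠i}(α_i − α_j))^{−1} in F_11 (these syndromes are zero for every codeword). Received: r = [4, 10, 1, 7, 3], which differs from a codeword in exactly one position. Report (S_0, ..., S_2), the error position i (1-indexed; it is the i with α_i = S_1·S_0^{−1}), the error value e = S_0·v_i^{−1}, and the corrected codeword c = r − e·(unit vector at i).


S = (2, 5, 7), error at position 3, error magnitude e = 7, c = [4, 10, 5, 7, 3].

Step 1: column multipliers v_i = (∏_{j≠i}(α_i − α_j))^{−1} mod 11.
  i = 1 (α = 9): (9−3)(9−8)(9−6)(9−10) = 6·1·3·(−1) = −18 ≡ 4, so v_1 = 4^{−1} = 3 (mod 11).
  i = 2 (α = 3): (3−9)(3−8)(3−6)(3−10) = (−6)·(−5)·(−3)·(−7) = 630 ≡ 3, so v_2 = 3^{−1} = 4 (mod 11).
  i = 3 (α = 8): (8−9)(8−3)(8−6)(8−10) = (−1)·5·2·(−2) = 20 ≡ 9, so v_3 = 9^{−1} = 5 (mod 11).
  i = 4 (α = 6): (6−9)(6−3)(6−8)(6−10) = (−3)·3·(−2)·(−4) = −72 ≡ 5, so v_4 = 5^{−1} = 9 (mod 11).
  i = 5 (α = 10): (10−9)(10−3)(10−8)(10−6) = 1·7·2·4 = 56 ≡ 1, so v_5 = 1^{−1} = 1 (mod 11).
  v = [3, 4, 5, 9, 1].
Step 2: syndromes of r = [4, 10, 1, 7, 3] (all sums mod 11).
  S_0 = Σ v_i r_i = 3·4 + 4·10 + 5·1 + 9·7 + 1·3 = 123 ≡ 2.
  S_1 = Σ v_i α_i r_i = 3·9·4 + 4·3·10 + 5·8·1 + 9·6·7 + 1·10·3 = 676 ≡ 5.
  α_i^2 mod 11 = [4, 9, 9, 3, 1].
  S_2 = Σ v_i α_i^2 r_i = 3·4·4 + 4·9·10 + 5·9·1 + 9·3·7 + 1·1·3 = 645 ≡ 7.
  S = (2, 5, 7) ≠ 0, so r is not a codeword (an error is present).
Step 3: locate the error. For a single error e at position i, S_ℓ = v_i·e·α_i^ℓ, so α_err = S_1/S_0.
  S_0^{−1} = 2^{−1} = 6 (mod 11), so α_err = 5·6 = 30 ≡ 8 = α_3. Error position i = 3.
  Consistency check: S_2/S_1 = 7·9 = 63 ≡ 8 = α_err ✓ (single-error assumption holds).
Step 4: error magnitude e = S_0/v_3 = S_0·∏_{j≠3}(α_3 − α_j) = 2·9 = 18 ≡ 7 (mod 11).
Step 5: correct position 3: c_3 = r_3 − e = 1 − 7 ≡ 5 (mod 11). Hence c = [4, 10, 5, 7, 3].
  Check: interpolating c through the α_i gives m(x) = 2 + 10·x (degree < 2) with m(α_i) = c_i for every i, so c is indeed a codeword.
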